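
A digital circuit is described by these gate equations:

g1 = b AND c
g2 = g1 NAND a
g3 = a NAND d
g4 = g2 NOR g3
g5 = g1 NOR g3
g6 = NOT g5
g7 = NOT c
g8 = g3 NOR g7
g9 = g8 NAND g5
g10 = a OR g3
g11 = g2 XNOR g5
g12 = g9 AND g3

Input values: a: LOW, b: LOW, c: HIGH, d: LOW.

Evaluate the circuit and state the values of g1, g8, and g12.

g1 = b AND c = LOW AND HIGH = LOW
g3 = a NAND d = LOW NAND LOW = HIGH
g5 = g1 NOR g3 = LOW NOR HIGH = LOW
g7 = NOT c = NOT HIGH = LOW
g8 = g3 NOR g7 = HIGH NOR LOW = LOW
g9 = g8 NAND g5 = LOW NAND LOW = HIGH
g12 = g9 AND g3 = HIGH AND HIGH = HIGH

g1 = LOW, g8 = LOW, g12 = HIGH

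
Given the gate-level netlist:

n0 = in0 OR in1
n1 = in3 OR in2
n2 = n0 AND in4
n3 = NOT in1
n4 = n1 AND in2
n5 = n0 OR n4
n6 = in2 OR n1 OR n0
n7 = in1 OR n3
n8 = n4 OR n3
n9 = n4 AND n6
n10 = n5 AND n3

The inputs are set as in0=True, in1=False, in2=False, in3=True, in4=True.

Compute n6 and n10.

n0 = in0 OR in1 = True OR False = True
n1 = in3 OR in2 = True OR False = True
n3 = NOT in1 = NOT False = True
n4 = n1 AND in2 = True AND False = False
n5 = n0 OR n4 = True OR False = True
n6 = in2 OR n1 OR n0 = False OR True OR True = True
n10 = n5 AND n3 = True AND True = True

n6 = True  n10 = True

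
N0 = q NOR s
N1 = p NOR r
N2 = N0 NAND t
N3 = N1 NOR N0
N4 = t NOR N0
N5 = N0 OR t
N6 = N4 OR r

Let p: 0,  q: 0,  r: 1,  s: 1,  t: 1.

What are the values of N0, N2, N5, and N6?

N0 = 0, N2 = 1, N5 = 1, N6 = 1

N0 = q NOR s = 0 NOR 1 = 0
N2 = N0 NAND t = 0 NAND 1 = 1
N4 = t NOR N0 = 1 NOR 0 = 0
N5 = N0 OR t = 0 OR 1 = 1
N6 = N4 OR r = 0 OR 1 = 1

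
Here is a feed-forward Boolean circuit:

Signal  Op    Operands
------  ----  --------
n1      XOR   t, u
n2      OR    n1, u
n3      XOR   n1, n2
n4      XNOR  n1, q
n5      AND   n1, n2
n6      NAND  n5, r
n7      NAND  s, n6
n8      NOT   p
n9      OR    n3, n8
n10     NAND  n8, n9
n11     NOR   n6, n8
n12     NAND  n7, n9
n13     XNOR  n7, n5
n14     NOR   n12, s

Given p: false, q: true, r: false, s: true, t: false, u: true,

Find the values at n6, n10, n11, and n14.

n6 = true; n10 = false; n11 = false; n14 = false

n1 = t XOR u = false XOR true = true
n2 = n1 OR u = true OR true = true
n3 = n1 XOR n2 = true XOR true = false
n5 = n1 AND n2 = true AND true = true
n6 = n5 NAND r = true NAND false = true
n7 = s NAND n6 = true NAND true = false
n8 = NOT p = NOT false = true
n9 = n3 OR n8 = false OR true = true
n10 = n8 NAND n9 = true NAND true = false
n11 = n6 NOR n8 = true NOR true = false
n12 = n7 NAND n9 = false NAND true = true
n14 = n12 NOR s = true NOR true = false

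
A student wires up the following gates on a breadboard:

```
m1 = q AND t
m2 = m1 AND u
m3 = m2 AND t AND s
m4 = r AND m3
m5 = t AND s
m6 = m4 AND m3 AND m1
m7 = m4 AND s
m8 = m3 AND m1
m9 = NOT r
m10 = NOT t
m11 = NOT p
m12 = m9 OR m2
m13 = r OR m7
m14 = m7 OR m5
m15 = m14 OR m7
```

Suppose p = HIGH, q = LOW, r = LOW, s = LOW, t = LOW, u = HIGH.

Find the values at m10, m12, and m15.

m10 = HIGH, m12 = HIGH, m15 = LOW

m1 = q AND t = LOW AND LOW = LOW
m2 = m1 AND u = LOW AND HIGH = LOW
m3 = m2 AND t AND s = LOW AND LOW AND LOW = LOW
m4 = r AND m3 = LOW AND LOW = LOW
m5 = t AND s = LOW AND LOW = LOW
m7 = m4 AND s = LOW AND LOW = LOW
m9 = NOT r = NOT LOW = HIGH
m10 = NOT t = NOT LOW = HIGH
m12 = m9 OR m2 = HIGH OR LOW = HIGH
m14 = m7 OR m5 = LOW OR LOW = LOW
m15 = m14 OR m7 = LOW OR LOW = LOW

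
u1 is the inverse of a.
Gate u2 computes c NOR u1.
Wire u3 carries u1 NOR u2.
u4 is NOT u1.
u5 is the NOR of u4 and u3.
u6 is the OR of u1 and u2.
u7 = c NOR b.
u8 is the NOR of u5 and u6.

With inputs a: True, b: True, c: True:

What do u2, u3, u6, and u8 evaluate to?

u1 = NOT a = NOT True = False
u2 = c NOR u1 = True NOR False = False
u3 = u1 NOR u2 = False NOR False = True
u4 = NOT u1 = NOT False = True
u5 = u4 NOR u3 = True NOR True = False
u6 = u1 OR u2 = False OR False = False
u8 = u5 NOR u6 = False NOR False = True

u2 = False, u3 = True, u6 = False, u8 = True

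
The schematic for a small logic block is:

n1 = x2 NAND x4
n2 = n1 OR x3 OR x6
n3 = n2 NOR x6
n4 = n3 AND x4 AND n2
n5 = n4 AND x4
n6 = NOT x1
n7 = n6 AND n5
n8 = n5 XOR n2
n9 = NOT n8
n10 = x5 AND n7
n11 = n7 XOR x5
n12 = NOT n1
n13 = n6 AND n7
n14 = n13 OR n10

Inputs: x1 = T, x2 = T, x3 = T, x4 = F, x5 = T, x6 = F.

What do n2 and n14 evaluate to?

n1 = x2 NAND x4 = T NAND F = T
n2 = n1 OR x3 OR x6 = T OR T OR F = T
n3 = n2 NOR x6 = T NOR F = F
n4 = n3 AND x4 AND n2 = F AND F AND T = F
n5 = n4 AND x4 = F AND F = F
n6 = NOT x1 = NOT T = F
n7 = n6 AND n5 = F AND F = F
n10 = x5 AND n7 = T AND F = F
n13 = n6 AND n7 = F AND F = F
n14 = n13 OR n10 = F OR F = F

n2 = T, n14 = F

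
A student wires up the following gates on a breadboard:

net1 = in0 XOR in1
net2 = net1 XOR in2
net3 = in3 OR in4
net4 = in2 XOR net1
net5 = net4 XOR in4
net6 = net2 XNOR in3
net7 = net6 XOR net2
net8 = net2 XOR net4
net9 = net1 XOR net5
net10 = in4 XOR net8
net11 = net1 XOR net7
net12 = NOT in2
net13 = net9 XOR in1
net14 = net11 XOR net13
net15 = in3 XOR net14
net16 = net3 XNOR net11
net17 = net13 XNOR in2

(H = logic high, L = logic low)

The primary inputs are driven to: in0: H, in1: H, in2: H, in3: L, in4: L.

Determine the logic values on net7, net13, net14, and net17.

net1 = in0 XOR in1 = H XOR H = L
net2 = net1 XOR in2 = L XOR H = H
net4 = in2 XOR net1 = H XOR L = H
net5 = net4 XOR in4 = H XOR L = H
net6 = net2 XNOR in3 = H XNOR L = L
net7 = net6 XOR net2 = L XOR H = H
net9 = net1 XOR net5 = L XOR H = H
net11 = net1 XOR net7 = L XOR H = H
net13 = net9 XOR in1 = H XOR H = L
net14 = net11 XOR net13 = H XOR L = H
net17 = net13 XNOR in2 = L XNOR H = L

net7 = H, net13 = L, net14 = H, net17 = L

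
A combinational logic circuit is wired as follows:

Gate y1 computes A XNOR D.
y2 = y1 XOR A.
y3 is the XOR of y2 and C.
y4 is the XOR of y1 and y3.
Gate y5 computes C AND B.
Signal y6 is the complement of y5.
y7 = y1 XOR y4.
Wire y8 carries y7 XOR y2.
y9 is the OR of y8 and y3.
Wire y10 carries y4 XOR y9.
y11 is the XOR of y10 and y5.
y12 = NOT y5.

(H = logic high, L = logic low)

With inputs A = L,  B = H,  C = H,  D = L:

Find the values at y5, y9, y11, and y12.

y1 = A XNOR D = L XNOR L = H
y2 = y1 XOR A = H XOR L = H
y3 = y2 XOR C = H XOR H = L
y4 = y1 XOR y3 = H XOR L = H
y5 = C AND B = H AND H = H
y7 = y1 XOR y4 = H XOR H = L
y8 = y7 XOR y2 = L XOR H = H
y9 = y8 OR y3 = H OR L = H
y10 = y4 XOR y9 = H XOR H = L
y11 = y10 XOR y5 = L XOR H = H
y12 = NOT y5 = NOT H = L

y5 = H; y9 = H; y11 = H; y12 = L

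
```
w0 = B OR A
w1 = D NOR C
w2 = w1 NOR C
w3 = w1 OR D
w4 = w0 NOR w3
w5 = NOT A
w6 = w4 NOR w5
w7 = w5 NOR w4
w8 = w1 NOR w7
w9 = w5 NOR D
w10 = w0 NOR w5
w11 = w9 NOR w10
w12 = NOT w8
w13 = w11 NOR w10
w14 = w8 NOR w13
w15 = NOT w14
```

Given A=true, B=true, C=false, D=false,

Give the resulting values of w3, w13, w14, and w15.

w3 = true, w13 = true, w14 = false, w15 = true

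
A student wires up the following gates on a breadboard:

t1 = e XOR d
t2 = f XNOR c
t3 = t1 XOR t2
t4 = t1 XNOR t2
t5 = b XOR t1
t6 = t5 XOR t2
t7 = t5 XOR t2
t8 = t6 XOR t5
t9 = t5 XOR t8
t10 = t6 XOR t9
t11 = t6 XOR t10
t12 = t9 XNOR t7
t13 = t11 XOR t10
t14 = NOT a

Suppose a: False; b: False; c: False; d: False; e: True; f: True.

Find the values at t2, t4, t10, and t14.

t2 = False, t4 = False, t10 = False, t14 = True

t1 = e XOR d = True XOR False = True
t2 = f XNOR c = True XNOR False = False
t4 = t1 XNOR t2 = True XNOR False = False
t5 = b XOR t1 = False XOR True = True
t6 = t5 XOR t2 = True XOR False = True
t8 = t6 XOR t5 = True XOR True = False
t9 = t5 XOR t8 = True XOR False = True
t10 = t6 XOR t9 = True XOR True = False
t14 = NOT a = NOT False = True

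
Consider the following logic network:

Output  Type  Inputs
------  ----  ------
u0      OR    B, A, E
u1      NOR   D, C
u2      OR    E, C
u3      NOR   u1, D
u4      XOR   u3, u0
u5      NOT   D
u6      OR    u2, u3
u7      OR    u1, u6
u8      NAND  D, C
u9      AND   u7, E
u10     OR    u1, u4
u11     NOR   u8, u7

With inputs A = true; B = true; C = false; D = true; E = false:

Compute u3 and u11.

u3 = false, u11 = false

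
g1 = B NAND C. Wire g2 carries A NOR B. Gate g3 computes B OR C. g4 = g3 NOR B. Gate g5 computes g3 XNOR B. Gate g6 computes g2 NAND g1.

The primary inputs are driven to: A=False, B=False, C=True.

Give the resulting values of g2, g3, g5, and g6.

g1 = B NAND C = False NAND True = True
g2 = A NOR B = False NOR False = True
g3 = B OR C = False OR True = True
g5 = g3 XNOR B = True XNOR False = False
g6 = g2 NAND g1 = True NAND True = False

g2 = True, g3 = True, g5 = False, g6 = False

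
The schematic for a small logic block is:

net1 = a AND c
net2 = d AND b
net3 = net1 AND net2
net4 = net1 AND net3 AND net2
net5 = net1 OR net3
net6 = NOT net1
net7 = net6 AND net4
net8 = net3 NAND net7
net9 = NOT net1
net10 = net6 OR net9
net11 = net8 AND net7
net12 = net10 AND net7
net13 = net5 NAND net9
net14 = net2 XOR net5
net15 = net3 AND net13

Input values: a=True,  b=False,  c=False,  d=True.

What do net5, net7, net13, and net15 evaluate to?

net1 = a AND c = True AND False = False
net2 = d AND b = True AND False = False
net3 = net1 AND net2 = False AND False = False
net4 = net1 AND net3 AND net2 = False AND False AND False = False
net5 = net1 OR net3 = False OR False = False
net6 = NOT net1 = NOT False = True
net7 = net6 AND net4 = True AND False = False
net9 = NOT net1 = NOT False = True
net13 = net5 NAND net9 = False NAND True = True
net15 = net3 AND net13 = False AND True = False

net5 = False  net7 = False  net13 = True  net15 = False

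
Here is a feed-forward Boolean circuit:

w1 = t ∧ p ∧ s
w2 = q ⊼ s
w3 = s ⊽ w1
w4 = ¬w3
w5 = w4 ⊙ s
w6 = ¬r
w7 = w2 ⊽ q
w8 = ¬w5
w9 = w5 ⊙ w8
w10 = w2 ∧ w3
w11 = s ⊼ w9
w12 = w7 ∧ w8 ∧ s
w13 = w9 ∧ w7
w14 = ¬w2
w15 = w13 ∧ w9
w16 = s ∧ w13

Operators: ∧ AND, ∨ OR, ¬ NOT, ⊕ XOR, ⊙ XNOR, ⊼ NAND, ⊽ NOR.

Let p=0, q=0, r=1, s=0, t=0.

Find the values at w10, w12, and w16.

w10 = 1, w12 = 0, w16 = 0

w1 = t AND p AND s = 0 AND 0 AND 0 = 0
w2 = q NAND s = 0 NAND 0 = 1
w3 = s NOR w1 = 0 NOR 0 = 1
w4 = NOT w3 = NOT 1 = 0
w5 = w4 XNOR s = 0 XNOR 0 = 1
w7 = w2 NOR q = 1 NOR 0 = 0
w8 = NOT w5 = NOT 1 = 0
w9 = w5 XNOR w8 = 1 XNOR 0 = 0
w10 = w2 AND w3 = 1 AND 1 = 1
w12 = w7 AND w8 AND s = 0 AND 0 AND 0 = 0
w13 = w9 AND w7 = 0 AND 0 = 0
w16 = s AND w13 = 0 AND 0 = 0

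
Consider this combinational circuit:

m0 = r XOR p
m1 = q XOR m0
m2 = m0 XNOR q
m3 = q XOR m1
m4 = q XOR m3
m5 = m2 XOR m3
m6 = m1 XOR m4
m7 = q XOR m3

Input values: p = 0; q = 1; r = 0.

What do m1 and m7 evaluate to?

m1 = 1, m7 = 1

m0 = r XOR p = 0 XOR 0 = 0
m1 = q XOR m0 = 1 XOR 0 = 1
m3 = q XOR m1 = 1 XOR 1 = 0
m7 = q XOR m3 = 1 XOR 0 = 1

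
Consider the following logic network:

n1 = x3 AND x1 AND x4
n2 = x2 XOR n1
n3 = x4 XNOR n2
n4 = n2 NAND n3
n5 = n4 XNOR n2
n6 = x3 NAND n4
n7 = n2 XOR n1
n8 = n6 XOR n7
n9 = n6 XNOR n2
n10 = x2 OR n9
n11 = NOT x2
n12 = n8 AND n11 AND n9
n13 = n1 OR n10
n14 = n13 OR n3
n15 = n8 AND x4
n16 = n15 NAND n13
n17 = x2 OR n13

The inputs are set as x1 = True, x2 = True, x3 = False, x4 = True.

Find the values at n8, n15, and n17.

n1 = x3 AND x1 AND x4 = False AND True AND True = False
n2 = x2 XOR n1 = True XOR False = True
n3 = x4 XNOR n2 = True XNOR True = True
n4 = n2 NAND n3 = True NAND True = False
n6 = x3 NAND n4 = False NAND False = True
n7 = n2 XOR n1 = True XOR False = True
n8 = n6 XOR n7 = True XOR True = False
n9 = n6 XNOR n2 = True XNOR True = True
n10 = x2 OR n9 = True OR True = True
n13 = n1 OR n10 = False OR True = True
n15 = n8 AND x4 = False AND True = False
n17 = x2 OR n13 = True OR True = True

n8 = False; n15 = False; n17 = True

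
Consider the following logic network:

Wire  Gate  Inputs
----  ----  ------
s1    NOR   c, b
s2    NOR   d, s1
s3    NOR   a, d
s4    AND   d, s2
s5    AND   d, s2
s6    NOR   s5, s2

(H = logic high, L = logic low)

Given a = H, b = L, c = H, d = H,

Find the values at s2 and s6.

s2 = L, s6 = H

s1 = c NOR b = H NOR L = L
s2 = d NOR s1 = H NOR L = L
s5 = d AND s2 = H AND L = L
s6 = s5 NOR s2 = L NOR L = H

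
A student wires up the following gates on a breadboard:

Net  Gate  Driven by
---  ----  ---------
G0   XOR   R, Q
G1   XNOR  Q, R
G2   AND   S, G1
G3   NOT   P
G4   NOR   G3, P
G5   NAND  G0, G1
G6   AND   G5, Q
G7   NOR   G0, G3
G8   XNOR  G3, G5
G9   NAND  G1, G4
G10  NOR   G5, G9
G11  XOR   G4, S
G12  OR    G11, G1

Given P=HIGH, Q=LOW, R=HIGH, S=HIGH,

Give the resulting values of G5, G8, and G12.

G0 = R XOR Q = HIGH XOR LOW = HIGH
G1 = Q XNOR R = LOW XNOR HIGH = LOW
G3 = NOT P = NOT HIGH = LOW
G4 = G3 NOR P = LOW NOR HIGH = LOW
G5 = G0 NAND G1 = HIGH NAND LOW = HIGH
G8 = G3 XNOR G5 = LOW XNOR HIGH = LOW
G11 = G4 XOR S = LOW XOR HIGH = HIGH
G12 = G11 OR G1 = HIGH OR LOW = HIGH

G5 = HIGH; G8 = LOW; G12 = HIGH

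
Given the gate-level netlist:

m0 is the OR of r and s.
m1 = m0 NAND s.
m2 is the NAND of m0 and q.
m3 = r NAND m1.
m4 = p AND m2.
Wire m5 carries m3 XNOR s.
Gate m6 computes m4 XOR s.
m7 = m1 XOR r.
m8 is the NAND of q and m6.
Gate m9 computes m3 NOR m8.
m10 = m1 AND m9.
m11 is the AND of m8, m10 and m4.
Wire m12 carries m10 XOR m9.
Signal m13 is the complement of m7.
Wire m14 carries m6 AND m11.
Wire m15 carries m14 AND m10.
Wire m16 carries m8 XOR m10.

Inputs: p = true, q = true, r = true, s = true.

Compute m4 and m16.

m4 = false; m16 = false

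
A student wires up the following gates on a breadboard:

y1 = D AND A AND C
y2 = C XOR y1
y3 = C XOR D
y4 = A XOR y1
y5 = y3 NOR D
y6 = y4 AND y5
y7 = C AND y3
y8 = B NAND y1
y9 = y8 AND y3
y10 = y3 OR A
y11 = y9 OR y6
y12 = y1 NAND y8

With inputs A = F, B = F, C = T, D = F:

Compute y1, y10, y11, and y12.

y1 = F  y10 = T  y11 = T  y12 = T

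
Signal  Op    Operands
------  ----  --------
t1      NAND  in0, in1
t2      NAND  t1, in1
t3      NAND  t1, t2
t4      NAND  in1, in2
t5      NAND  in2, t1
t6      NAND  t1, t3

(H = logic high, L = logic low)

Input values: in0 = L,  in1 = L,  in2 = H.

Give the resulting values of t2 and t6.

t2 = H; t6 = H

t1 = in0 NAND in1 = L NAND L = H
t2 = t1 NAND in1 = H NAND L = H
t3 = t1 NAND t2 = H NAND H = L
t6 = t1 NAND t3 = H NAND L = H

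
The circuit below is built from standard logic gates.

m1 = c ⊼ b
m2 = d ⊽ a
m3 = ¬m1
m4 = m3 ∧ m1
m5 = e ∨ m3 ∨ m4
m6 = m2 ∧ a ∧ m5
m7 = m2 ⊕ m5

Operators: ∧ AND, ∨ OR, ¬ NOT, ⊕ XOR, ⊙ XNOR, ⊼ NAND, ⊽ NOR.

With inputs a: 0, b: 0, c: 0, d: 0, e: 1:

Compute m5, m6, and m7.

m5 = 1, m6 = 0, m7 = 0

m1 = c NAND b = 0 NAND 0 = 1
m2 = d NOR a = 0 NOR 0 = 1
m3 = NOT m1 = NOT 1 = 0
m4 = m3 AND m1 = 0 AND 1 = 0
m5 = e OR m3 OR m4 = 1 OR 0 OR 0 = 1
m6 = m2 AND a AND m5 = 1 AND 0 AND 1 = 0
m7 = m2 XOR m5 = 1 XOR 1 = 0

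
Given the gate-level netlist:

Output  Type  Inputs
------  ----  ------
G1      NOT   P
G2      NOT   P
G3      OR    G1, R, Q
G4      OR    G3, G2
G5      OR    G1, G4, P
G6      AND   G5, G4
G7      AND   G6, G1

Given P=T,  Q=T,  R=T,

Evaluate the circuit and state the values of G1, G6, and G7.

G1 = NOT P = NOT T = F
G2 = NOT P = NOT T = F
G3 = G1 OR R OR Q = F OR T OR T = T
G4 = G3 OR G2 = T OR F = T
G5 = G1 OR G4 OR P = F OR T OR T = T
G6 = G5 AND G4 = T AND T = T
G7 = G6 AND G1 = T AND F = F

G1 = F; G6 = T; G7 = F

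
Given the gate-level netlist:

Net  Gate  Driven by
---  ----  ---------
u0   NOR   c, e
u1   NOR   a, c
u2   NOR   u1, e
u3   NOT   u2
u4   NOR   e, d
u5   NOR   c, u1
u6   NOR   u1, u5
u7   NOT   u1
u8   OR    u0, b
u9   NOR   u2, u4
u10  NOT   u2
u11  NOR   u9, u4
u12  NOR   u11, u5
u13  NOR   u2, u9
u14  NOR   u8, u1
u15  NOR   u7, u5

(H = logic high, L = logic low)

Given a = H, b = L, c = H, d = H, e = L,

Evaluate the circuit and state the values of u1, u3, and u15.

u1 = a NOR c = H NOR H = L
u2 = u1 NOR e = L NOR L = H
u3 = NOT u2 = NOT H = L
u5 = c NOR u1 = H NOR L = L
u7 = NOT u1 = NOT L = H
u15 = u7 NOR u5 = H NOR L = L

u1 = L, u3 = L, u15 = L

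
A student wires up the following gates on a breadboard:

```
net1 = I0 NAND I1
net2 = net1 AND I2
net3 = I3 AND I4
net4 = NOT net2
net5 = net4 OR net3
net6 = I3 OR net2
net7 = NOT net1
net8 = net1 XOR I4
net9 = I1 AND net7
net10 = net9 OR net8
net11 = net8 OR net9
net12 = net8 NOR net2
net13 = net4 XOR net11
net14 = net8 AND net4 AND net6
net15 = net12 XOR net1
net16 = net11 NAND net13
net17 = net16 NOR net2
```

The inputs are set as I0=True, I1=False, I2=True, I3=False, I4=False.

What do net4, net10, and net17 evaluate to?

net1 = I0 NAND I1 = True NAND False = True
net2 = net1 AND I2 = True AND True = True
net4 = NOT net2 = NOT True = False
net7 = NOT net1 = NOT True = False
net8 = net1 XOR I4 = True XOR False = True
net9 = I1 AND net7 = False AND False = False
net10 = net9 OR net8 = False OR True = True
net11 = net8 OR net9 = True OR False = True
net13 = net4 XOR net11 = False XOR True = True
net16 = net11 NAND net13 = True NAND True = False
net17 = net16 NOR net2 = False NOR True = False

net4 = False, net10 = True, net17 = False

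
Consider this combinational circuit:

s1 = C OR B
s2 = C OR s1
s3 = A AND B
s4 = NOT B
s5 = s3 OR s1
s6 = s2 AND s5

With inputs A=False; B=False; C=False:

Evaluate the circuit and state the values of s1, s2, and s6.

s1 = C OR B = False OR False = False
s2 = C OR s1 = False OR False = False
s3 = A AND B = False AND False = False
s5 = s3 OR s1 = False OR False = False
s6 = s2 AND s5 = False AND False = False

s1 = False, s2 = False, s6 = False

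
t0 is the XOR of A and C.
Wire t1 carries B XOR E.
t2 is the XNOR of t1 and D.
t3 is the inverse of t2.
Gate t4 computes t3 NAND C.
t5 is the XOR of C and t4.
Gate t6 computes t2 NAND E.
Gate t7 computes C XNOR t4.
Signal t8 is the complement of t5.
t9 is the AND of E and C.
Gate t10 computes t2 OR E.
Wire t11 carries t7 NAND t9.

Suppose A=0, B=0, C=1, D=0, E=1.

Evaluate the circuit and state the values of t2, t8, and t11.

t1 = B XOR E = 0 XOR 1 = 1
t2 = t1 XNOR D = 1 XNOR 0 = 0
t3 = NOT t2 = NOT 0 = 1
t4 = t3 NAND C = 1 NAND 1 = 0
t5 = C XOR t4 = 1 XOR 0 = 1
t7 = C XNOR t4 = 1 XNOR 0 = 0
t8 = NOT t5 = NOT 1 = 0
t9 = E AND C = 1 AND 1 = 1
t11 = t7 NAND t9 = 0 NAND 1 = 1

t2 = 0, t8 = 0, t11 = 1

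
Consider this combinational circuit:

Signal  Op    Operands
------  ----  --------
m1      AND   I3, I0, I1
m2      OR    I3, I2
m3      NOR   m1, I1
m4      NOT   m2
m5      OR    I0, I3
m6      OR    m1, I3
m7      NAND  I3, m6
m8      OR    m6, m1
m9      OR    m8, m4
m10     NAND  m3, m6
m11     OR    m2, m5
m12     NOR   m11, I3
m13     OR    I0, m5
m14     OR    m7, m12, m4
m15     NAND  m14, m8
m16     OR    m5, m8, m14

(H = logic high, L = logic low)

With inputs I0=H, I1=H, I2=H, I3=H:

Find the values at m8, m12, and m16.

m8 = H; m12 = L; m16 = H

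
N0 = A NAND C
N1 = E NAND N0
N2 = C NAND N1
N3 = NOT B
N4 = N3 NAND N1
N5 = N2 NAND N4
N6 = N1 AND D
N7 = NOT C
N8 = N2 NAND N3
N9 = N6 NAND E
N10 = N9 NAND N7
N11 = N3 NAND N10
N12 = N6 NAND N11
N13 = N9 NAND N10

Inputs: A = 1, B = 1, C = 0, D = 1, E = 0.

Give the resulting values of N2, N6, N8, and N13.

N0 = A NAND C = 1 NAND 0 = 1
N1 = E NAND N0 = 0 NAND 1 = 1
N2 = C NAND N1 = 0 NAND 1 = 1
N3 = NOT B = NOT 1 = 0
N6 = N1 AND D = 1 AND 1 = 1
N7 = NOT C = NOT 0 = 1
N8 = N2 NAND N3 = 1 NAND 0 = 1
N9 = N6 NAND E = 1 NAND 0 = 1
N10 = N9 NAND N7 = 1 NAND 1 = 0
N13 = N9 NAND N10 = 1 NAND 0 = 1

N2 = 1  N6 = 1  N8 = 1  N13 = 1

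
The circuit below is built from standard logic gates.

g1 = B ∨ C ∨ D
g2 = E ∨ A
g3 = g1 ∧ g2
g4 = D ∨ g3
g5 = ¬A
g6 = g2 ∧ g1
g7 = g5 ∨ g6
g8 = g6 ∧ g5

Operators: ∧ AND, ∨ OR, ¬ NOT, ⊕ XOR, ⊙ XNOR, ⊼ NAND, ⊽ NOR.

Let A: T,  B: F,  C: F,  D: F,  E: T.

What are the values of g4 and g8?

g1 = B OR C OR D = F OR F OR F = F
g2 = E OR A = T OR T = T
g3 = g1 AND g2 = F AND T = F
g4 = D OR g3 = F OR F = F
g5 = NOT A = NOT T = F
g6 = g2 AND g1 = T AND F = F
g8 = g6 AND g5 = F AND F = F

g4 = F; g8 = F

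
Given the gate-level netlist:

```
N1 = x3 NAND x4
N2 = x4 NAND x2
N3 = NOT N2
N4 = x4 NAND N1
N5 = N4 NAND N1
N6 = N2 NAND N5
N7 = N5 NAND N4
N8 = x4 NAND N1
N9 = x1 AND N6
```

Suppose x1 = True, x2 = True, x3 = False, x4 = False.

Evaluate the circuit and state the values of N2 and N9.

N2 = True, N9 = True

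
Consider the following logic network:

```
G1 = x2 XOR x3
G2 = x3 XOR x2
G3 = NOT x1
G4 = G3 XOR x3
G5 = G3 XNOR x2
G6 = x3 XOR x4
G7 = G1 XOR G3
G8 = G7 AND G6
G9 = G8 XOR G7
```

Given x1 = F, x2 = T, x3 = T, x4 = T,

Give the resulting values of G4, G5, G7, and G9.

G4 = F, G5 = T, G7 = T, G9 = T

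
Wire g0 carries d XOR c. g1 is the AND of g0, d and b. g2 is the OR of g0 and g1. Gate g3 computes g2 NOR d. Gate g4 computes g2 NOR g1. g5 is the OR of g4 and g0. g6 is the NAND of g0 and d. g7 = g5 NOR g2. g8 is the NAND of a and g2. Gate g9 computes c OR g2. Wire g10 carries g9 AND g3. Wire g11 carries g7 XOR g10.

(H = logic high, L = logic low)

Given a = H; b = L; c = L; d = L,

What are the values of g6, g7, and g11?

g0 = d XOR c = L XOR L = L
g1 = g0 AND d AND b = L AND L AND L = L
g2 = g0 OR g1 = L OR L = L
g3 = g2 NOR d = L NOR L = H
g4 = g2 NOR g1 = L NOR L = H
g5 = g4 OR g0 = H OR L = H
g6 = g0 NAND d = L NAND L = H
g7 = g5 NOR g2 = H NOR L = L
g9 = c OR g2 = L OR L = L
g10 = g9 AND g3 = L AND H = L
g11 = g7 XOR g10 = L XOR L = L

g6 = H; g7 = L; g11 = L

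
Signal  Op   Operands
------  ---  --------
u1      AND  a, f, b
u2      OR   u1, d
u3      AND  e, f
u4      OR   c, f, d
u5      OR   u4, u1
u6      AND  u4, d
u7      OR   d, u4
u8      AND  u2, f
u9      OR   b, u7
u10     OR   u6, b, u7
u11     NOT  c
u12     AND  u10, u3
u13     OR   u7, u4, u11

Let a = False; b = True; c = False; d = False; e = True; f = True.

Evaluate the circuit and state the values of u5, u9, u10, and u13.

u5 = True; u9 = True; u10 = True; u13 = True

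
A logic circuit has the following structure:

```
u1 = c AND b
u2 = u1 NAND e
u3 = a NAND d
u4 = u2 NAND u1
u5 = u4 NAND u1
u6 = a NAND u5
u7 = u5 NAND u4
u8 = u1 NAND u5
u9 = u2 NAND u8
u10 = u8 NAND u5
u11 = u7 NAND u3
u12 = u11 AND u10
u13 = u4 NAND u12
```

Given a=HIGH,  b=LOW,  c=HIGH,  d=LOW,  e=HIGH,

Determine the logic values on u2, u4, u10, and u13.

u2 = HIGH, u4 = HIGH, u10 = LOW, u13 = HIGH

u1 = c AND b = HIGH AND LOW = LOW
u2 = u1 NAND e = LOW NAND HIGH = HIGH
u3 = a NAND d = HIGH NAND LOW = HIGH
u4 = u2 NAND u1 = HIGH NAND LOW = HIGH
u5 = u4 NAND u1 = HIGH NAND LOW = HIGH
u7 = u5 NAND u4 = HIGH NAND HIGH = LOW
u8 = u1 NAND u5 = LOW NAND HIGH = HIGH
u10 = u8 NAND u5 = HIGH NAND HIGH = LOW
u11 = u7 NAND u3 = LOW NAND HIGH = HIGH
u12 = u11 AND u10 = HIGH AND LOW = LOW
u13 = u4 NAND u12 = HIGH NAND LOW = HIGH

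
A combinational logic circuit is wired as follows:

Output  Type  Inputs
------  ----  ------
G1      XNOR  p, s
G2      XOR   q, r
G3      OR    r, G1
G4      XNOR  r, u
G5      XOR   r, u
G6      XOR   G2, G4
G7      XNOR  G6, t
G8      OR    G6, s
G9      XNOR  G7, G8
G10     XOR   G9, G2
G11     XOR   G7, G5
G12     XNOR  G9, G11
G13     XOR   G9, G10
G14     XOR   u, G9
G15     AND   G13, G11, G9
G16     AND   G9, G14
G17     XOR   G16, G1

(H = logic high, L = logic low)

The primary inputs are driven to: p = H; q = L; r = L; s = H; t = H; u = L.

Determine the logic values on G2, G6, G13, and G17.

G1 = p XNOR s = H XNOR H = H
G2 = q XOR r = L XOR L = L
G4 = r XNOR u = L XNOR L = H
G6 = G2 XOR G4 = L XOR H = H
G7 = G6 XNOR t = H XNOR H = H
G8 = G6 OR s = H OR H = H
G9 = G7 XNOR G8 = H XNOR H = H
G10 = G9 XOR G2 = H XOR L = H
G13 = G9 XOR G10 = H XOR H = L
G14 = u XOR G9 = L XOR H = H
G16 = G9 AND G14 = H AND H = H
G17 = G16 XOR G1 = H XOR H = L

G2 = L; G6 = H; G13 = L; G17 = L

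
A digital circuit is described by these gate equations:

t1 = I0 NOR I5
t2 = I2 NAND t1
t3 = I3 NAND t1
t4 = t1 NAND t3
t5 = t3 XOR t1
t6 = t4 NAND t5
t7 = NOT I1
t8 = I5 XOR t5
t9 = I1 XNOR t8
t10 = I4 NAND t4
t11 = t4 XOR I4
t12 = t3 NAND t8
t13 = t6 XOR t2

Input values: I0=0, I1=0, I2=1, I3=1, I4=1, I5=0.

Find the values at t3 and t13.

t3 = 0  t13 = 0

t1 = I0 NOR I5 = 0 NOR 0 = 1
t2 = I2 NAND t1 = 1 NAND 1 = 0
t3 = I3 NAND t1 = 1 NAND 1 = 0
t4 = t1 NAND t3 = 1 NAND 0 = 1
t5 = t3 XOR t1 = 0 XOR 1 = 1
t6 = t4 NAND t5 = 1 NAND 1 = 0
t13 = t6 XOR t2 = 0 XOR 0 = 0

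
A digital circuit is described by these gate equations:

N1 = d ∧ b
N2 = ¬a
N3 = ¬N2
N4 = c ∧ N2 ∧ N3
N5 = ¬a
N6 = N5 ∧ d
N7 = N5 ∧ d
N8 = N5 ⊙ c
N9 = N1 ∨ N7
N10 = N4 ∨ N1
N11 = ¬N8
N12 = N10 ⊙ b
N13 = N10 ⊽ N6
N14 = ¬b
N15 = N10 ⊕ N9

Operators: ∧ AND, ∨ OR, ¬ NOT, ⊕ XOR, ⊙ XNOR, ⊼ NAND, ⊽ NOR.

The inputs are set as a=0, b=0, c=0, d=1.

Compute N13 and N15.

N13 = 0  N15 = 1

N1 = d AND b = 1 AND 0 = 0
N2 = NOT a = NOT 0 = 1
N3 = NOT N2 = NOT 1 = 0
N4 = c AND N2 AND N3 = 0 AND 1 AND 0 = 0
N5 = NOT a = NOT 0 = 1
N6 = N5 AND d = 1 AND 1 = 1
N7 = N5 AND d = 1 AND 1 = 1
N9 = N1 OR N7 = 0 OR 1 = 1
N10 = N4 OR N1 = 0 OR 0 = 0
N13 = N10 NOR N6 = 0 NOR 1 = 0
N15 = N10 XOR N9 = 0 XOR 1 = 1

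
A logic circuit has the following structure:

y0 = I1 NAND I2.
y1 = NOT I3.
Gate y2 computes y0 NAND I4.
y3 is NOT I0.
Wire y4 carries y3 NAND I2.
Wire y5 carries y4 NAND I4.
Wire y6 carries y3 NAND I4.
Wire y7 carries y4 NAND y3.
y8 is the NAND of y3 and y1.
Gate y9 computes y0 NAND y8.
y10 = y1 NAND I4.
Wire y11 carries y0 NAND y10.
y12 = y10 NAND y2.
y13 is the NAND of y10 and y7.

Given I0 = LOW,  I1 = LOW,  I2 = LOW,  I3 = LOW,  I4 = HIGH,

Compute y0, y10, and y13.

y0 = I1 NAND I2 = LOW NAND LOW = HIGH
y1 = NOT I3 = NOT LOW = HIGH
y3 = NOT I0 = NOT LOW = HIGH
y4 = y3 NAND I2 = HIGH NAND LOW = HIGH
y7 = y4 NAND y3 = HIGH NAND HIGH = LOW
y10 = y1 NAND I4 = HIGH NAND HIGH = LOW
y13 = y10 NAND y7 = LOW NAND LOW = HIGH

y0 = HIGH, y10 = LOW, y13 = HIGH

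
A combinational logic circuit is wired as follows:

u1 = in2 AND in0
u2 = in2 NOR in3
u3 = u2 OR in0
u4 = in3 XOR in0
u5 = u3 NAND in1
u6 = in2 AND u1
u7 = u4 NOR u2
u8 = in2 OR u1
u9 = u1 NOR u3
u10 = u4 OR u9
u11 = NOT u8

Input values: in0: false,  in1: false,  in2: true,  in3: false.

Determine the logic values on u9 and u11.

u9 = true, u11 = false

u1 = in2 AND in0 = true AND false = false
u2 = in2 NOR in3 = true NOR false = false
u3 = u2 OR in0 = false OR false = false
u8 = in2 OR u1 = true OR false = true
u9 = u1 NOR u3 = false NOR false = true
u11 = NOT u8 = NOT true = false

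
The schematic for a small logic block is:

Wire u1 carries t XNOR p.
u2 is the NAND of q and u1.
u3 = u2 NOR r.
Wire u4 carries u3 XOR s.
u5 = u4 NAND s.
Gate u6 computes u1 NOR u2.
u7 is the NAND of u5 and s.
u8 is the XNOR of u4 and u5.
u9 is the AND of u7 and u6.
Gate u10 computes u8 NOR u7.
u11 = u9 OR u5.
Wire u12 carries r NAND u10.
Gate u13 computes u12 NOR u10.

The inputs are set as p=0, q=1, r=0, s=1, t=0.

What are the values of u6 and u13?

u6 = 0; u13 = 0

u1 = t XNOR p = 0 XNOR 0 = 1
u2 = q NAND u1 = 1 NAND 1 = 0
u3 = u2 NOR r = 0 NOR 0 = 1
u4 = u3 XOR s = 1 XOR 1 = 0
u5 = u4 NAND s = 0 NAND 1 = 1
u6 = u1 NOR u2 = 1 NOR 0 = 0
u7 = u5 NAND s = 1 NAND 1 = 0
u8 = u4 XNOR u5 = 0 XNOR 1 = 0
u10 = u8 NOR u7 = 0 NOR 0 = 1
u12 = r NAND u10 = 0 NAND 1 = 1
u13 = u12 NOR u10 = 1 NOR 1 = 0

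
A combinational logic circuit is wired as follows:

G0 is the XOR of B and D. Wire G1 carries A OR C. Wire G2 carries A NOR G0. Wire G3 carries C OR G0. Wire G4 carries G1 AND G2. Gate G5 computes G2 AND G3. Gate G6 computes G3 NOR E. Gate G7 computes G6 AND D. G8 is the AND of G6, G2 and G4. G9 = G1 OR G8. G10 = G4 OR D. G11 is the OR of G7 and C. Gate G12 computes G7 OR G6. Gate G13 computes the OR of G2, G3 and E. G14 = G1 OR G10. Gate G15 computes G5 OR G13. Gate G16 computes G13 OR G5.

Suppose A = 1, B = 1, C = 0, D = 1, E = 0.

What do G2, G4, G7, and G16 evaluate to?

G2 = 0  G4 = 0  G7 = 1  G16 = 0

G0 = B XOR D = 1 XOR 1 = 0
G1 = A OR C = 1 OR 0 = 1
G2 = A NOR G0 = 1 NOR 0 = 0
G3 = C OR G0 = 0 OR 0 = 0
G4 = G1 AND G2 = 1 AND 0 = 0
G5 = G2 AND G3 = 0 AND 0 = 0
G6 = G3 NOR E = 0 NOR 0 = 1
G7 = G6 AND D = 1 AND 1 = 1
G13 = G2 OR G3 OR E = 0 OR 0 OR 0 = 0
G16 = G13 OR G5 = 0 OR 0 = 0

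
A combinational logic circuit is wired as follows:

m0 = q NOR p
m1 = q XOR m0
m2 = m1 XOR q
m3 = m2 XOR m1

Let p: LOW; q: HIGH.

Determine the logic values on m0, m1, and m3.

m0 = q NOR p = HIGH NOR LOW = LOW
m1 = q XOR m0 = HIGH XOR LOW = HIGH
m2 = m1 XOR q = HIGH XOR HIGH = LOW
m3 = m2 XOR m1 = LOW XOR HIGH = HIGH

m0 = LOW  m1 = HIGH  m3 = HIGH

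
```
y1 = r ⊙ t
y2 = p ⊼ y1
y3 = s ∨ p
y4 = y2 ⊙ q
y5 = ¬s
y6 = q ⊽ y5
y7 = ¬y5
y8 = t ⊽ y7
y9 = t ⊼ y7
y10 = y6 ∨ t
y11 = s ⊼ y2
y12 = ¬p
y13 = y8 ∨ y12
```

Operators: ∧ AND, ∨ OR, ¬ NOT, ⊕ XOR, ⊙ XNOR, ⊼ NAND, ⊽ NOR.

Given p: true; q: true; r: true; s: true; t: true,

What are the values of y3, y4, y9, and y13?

y3 = true; y4 = false; y9 = false; y13 = false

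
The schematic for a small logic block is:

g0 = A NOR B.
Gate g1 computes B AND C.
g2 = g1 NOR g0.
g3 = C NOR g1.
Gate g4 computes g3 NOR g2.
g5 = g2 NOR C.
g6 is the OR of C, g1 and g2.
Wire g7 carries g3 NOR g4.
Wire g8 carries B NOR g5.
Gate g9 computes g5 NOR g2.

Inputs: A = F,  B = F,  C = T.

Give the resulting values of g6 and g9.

g0 = A NOR B = F NOR F = T
g1 = B AND C = F AND T = F
g2 = g1 NOR g0 = F NOR T = F
g5 = g2 NOR C = F NOR T = F
g6 = C OR g1 OR g2 = T OR F OR F = T
g9 = g5 NOR g2 = F NOR F = T

g6 = T  g9 = T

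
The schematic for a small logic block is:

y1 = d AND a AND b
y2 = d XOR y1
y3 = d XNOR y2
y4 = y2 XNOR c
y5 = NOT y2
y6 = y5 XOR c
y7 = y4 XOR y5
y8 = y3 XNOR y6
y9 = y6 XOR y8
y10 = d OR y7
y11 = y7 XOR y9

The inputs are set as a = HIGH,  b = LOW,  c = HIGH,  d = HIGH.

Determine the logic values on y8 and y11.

y8 = HIGH, y11 = HIGH

y1 = d AND a AND b = HIGH AND HIGH AND LOW = LOW
y2 = d XOR y1 = HIGH XOR LOW = HIGH
y3 = d XNOR y2 = HIGH XNOR HIGH = HIGH
y4 = y2 XNOR c = HIGH XNOR HIGH = HIGH
y5 = NOT y2 = NOT HIGH = LOW
y6 = y5 XOR c = LOW XOR HIGH = HIGH
y7 = y4 XOR y5 = HIGH XOR LOW = HIGH
y8 = y3 XNOR y6 = HIGH XNOR HIGH = HIGH
y9 = y6 XOR y8 = HIGH XOR HIGH = LOW
y11 = y7 XOR y9 = HIGH XOR LOW = HIGH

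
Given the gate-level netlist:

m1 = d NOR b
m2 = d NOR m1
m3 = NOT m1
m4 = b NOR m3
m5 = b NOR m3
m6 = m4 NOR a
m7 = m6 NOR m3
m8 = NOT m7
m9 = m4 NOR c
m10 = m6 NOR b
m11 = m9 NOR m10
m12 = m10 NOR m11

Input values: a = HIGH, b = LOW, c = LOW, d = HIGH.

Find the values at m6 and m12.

m6 = LOW  m12 = LOW

m1 = d NOR b = HIGH NOR LOW = LOW
m3 = NOT m1 = NOT LOW = HIGH
m4 = b NOR m3 = LOW NOR HIGH = LOW
m6 = m4 NOR a = LOW NOR HIGH = LOW
m9 = m4 NOR c = LOW NOR LOW = HIGH
m10 = m6 NOR b = LOW NOR LOW = HIGH
m11 = m9 NOR m10 = HIGH NOR HIGH = LOW
m12 = m10 NOR m11 = HIGH NOR LOW = LOW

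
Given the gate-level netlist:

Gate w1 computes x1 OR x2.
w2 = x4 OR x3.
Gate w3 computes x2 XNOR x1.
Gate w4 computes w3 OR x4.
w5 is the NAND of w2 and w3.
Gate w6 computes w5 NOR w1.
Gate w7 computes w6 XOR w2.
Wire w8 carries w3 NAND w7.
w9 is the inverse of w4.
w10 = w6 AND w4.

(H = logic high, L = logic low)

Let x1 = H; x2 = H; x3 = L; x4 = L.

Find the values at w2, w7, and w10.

w2 = L; w7 = L; w10 = L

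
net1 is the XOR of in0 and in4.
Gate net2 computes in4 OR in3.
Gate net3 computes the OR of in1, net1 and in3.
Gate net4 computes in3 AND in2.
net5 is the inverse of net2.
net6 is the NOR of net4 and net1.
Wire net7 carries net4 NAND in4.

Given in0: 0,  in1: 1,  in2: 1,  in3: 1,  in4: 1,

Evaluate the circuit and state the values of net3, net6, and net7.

net3 = 1  net6 = 0  net7 = 0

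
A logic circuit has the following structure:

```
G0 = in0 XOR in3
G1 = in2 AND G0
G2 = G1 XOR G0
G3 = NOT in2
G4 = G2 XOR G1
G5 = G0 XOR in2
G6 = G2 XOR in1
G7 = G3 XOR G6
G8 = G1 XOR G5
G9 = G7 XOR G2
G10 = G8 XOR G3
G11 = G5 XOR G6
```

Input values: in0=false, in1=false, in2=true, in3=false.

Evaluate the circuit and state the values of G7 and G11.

G7 = false  G11 = true

G0 = in0 XOR in3 = false XOR false = false
G1 = in2 AND G0 = true AND false = false
G2 = G1 XOR G0 = false XOR false = false
G3 = NOT in2 = NOT true = false
G5 = G0 XOR in2 = false XOR true = true
G6 = G2 XOR in1 = false XOR false = false
G7 = G3 XOR G6 = false XOR false = false
G11 = G5 XOR G6 = true XOR false = true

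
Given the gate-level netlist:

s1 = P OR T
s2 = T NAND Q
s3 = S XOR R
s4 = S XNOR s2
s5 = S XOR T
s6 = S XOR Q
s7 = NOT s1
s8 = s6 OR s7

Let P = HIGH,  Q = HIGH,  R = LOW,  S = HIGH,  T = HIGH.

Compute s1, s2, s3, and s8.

s1 = HIGH, s2 = LOW, s3 = HIGH, s8 = LOW

s1 = P OR T = HIGH OR HIGH = HIGH
s2 = T NAND Q = HIGH NAND HIGH = LOW
s3 = S XOR R = HIGH XOR LOW = HIGH
s6 = S XOR Q = HIGH XOR HIGH = LOW
s7 = NOT s1 = NOT HIGH = LOW
s8 = s6 OR s7 = LOW OR LOW = LOW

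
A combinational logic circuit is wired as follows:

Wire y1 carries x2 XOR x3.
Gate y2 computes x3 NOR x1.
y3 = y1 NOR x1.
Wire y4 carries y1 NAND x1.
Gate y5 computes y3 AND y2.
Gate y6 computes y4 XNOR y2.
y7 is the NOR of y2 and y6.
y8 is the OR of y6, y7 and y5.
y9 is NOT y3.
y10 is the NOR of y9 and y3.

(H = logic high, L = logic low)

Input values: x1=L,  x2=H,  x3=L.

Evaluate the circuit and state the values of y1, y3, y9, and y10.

y1 = H  y3 = L  y9 = H  y10 = L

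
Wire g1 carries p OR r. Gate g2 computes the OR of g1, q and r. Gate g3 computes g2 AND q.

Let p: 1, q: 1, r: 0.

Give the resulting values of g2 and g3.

g1 = p OR r = 1 OR 0 = 1
g2 = g1 OR q OR r = 1 OR 1 OR 0 = 1
g3 = g2 AND q = 1 AND 1 = 1

g2 = 1  g3 = 1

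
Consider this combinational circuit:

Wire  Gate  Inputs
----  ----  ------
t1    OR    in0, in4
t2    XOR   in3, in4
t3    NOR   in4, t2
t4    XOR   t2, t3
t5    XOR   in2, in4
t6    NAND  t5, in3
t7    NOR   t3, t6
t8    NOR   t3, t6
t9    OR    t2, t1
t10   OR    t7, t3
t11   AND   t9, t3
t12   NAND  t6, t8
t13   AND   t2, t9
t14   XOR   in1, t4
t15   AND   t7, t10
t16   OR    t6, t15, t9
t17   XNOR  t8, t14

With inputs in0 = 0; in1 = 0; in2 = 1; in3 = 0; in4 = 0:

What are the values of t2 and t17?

t2 = 0; t17 = 0

t2 = in3 XOR in4 = 0 XOR 0 = 0
t3 = in4 NOR t2 = 0 NOR 0 = 1
t4 = t2 XOR t3 = 0 XOR 1 = 1
t5 = in2 XOR in4 = 1 XOR 0 = 1
t6 = t5 NAND in3 = 1 NAND 0 = 1
t8 = t3 NOR t6 = 1 NOR 1 = 0
t14 = in1 XOR t4 = 0 XOR 1 = 1
t17 = t8 XNOR t14 = 0 XNOR 1 = 0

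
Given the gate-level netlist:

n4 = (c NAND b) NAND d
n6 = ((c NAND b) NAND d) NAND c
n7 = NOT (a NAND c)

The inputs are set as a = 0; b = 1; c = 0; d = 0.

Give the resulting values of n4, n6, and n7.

n4 = 1, n6 = 1, n7 = 0

n4 = (0 NAND 1) NAND 0 = 1
n6 = ((0 NAND 1) NAND 0) NAND 0 = 1
n7 = NOT (0 NAND 0) = 0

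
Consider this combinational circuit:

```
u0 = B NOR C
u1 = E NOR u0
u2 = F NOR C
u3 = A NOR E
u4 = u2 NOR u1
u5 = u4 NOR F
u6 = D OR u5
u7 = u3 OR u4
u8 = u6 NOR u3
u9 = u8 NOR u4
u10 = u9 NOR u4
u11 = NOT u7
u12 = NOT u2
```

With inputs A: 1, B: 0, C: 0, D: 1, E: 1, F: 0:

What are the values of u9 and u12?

u0 = B NOR C = 0 NOR 0 = 1
u1 = E NOR u0 = 1 NOR 1 = 0
u2 = F NOR C = 0 NOR 0 = 1
u3 = A NOR E = 1 NOR 1 = 0
u4 = u2 NOR u1 = 1 NOR 0 = 0
u5 = u4 NOR F = 0 NOR 0 = 1
u6 = D OR u5 = 1 OR 1 = 1
u8 = u6 NOR u3 = 1 NOR 0 = 0
u9 = u8 NOR u4 = 0 NOR 0 = 1
u12 = NOT u2 = NOT 1 = 0

u9 = 1  u12 = 0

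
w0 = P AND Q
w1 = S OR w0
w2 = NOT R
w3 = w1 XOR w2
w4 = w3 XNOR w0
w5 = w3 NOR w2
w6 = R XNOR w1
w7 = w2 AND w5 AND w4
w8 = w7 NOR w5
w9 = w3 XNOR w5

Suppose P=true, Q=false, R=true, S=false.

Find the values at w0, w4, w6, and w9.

w0 = P AND Q = true AND false = false
w1 = S OR w0 = false OR false = false
w2 = NOT R = NOT true = false
w3 = w1 XOR w2 = false XOR false = false
w4 = w3 XNOR w0 = false XNOR false = true
w5 = w3 NOR w2 = false NOR false = true
w6 = R XNOR w1 = true XNOR false = false
w9 = w3 XNOR w5 = false XNOR true = false

w0 = false  w4 = true  w6 = false  w9 = false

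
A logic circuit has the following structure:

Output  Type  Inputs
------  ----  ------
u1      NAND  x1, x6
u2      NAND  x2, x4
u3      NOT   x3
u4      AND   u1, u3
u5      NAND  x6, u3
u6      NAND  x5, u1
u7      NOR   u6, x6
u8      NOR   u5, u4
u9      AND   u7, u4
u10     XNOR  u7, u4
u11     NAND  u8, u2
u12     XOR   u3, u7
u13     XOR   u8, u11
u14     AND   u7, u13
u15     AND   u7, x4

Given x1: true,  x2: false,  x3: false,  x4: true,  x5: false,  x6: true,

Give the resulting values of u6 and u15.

u6 = true; u15 = false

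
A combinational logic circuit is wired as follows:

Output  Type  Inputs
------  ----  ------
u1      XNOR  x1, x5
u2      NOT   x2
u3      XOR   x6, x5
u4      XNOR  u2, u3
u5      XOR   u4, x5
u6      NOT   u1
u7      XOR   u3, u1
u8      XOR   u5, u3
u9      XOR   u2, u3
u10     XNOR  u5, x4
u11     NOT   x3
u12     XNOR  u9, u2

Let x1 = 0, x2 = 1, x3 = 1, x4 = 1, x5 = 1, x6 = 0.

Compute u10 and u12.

u10 = 1; u12 = 0

u2 = NOT x2 = NOT 1 = 0
u3 = x6 XOR x5 = 0 XOR 1 = 1
u4 = u2 XNOR u3 = 0 XNOR 1 = 0
u5 = u4 XOR x5 = 0 XOR 1 = 1
u9 = u2 XOR u3 = 0 XOR 1 = 1
u10 = u5 XNOR x4 = 1 XNOR 1 = 1
u12 = u9 XNOR u2 = 1 XNOR 0 = 0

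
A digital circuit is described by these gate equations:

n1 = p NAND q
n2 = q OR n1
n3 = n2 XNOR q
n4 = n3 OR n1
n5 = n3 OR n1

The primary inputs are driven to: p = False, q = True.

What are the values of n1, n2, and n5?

n1 = p NAND q = False NAND True = True
n2 = q OR n1 = True OR True = True
n3 = n2 XNOR q = True XNOR True = True
n5 = n3 OR n1 = True OR True = True

n1 = True, n2 = True, n5 = True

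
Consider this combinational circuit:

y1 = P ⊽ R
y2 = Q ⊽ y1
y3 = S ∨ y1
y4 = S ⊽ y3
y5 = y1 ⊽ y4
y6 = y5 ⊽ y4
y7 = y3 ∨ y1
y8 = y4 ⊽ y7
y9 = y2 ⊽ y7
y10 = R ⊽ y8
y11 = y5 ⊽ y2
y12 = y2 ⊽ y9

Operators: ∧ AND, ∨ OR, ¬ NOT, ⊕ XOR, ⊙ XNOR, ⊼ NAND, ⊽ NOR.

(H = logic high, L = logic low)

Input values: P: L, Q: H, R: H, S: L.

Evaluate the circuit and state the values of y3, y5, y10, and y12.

y3 = L  y5 = L  y10 = L  y12 = L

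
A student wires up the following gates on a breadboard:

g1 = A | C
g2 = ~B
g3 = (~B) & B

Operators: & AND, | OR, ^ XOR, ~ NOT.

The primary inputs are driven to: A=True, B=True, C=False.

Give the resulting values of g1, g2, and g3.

g1 = True | False = True
g2 = ~True = False
g3 = (~True) & True = False

g1 = True  g2 = False  g3 = False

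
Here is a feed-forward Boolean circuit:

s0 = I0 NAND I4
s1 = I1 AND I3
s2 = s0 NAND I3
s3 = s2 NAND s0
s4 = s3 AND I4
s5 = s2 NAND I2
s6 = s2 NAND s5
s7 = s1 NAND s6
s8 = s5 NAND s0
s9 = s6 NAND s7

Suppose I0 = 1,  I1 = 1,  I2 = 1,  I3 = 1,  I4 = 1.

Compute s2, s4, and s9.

s2 = 1; s4 = 1; s9 = 1

s0 = I0 NAND I4 = 1 NAND 1 = 0
s1 = I1 AND I3 = 1 AND 1 = 1
s2 = s0 NAND I3 = 0 NAND 1 = 1
s3 = s2 NAND s0 = 1 NAND 0 = 1
s4 = s3 AND I4 = 1 AND 1 = 1
s5 = s2 NAND I2 = 1 NAND 1 = 0
s6 = s2 NAND s5 = 1 NAND 0 = 1
s7 = s1 NAND s6 = 1 NAND 1 = 0
s9 = s6 NAND s7 = 1 NAND 0 = 1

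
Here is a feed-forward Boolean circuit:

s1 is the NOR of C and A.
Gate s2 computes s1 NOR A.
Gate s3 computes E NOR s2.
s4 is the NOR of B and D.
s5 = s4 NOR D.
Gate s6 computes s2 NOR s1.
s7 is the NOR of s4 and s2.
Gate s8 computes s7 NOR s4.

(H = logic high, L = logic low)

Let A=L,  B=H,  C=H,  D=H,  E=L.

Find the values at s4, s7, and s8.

s4 = L; s7 = L; s8 = H

s1 = C NOR A = H NOR L = L
s2 = s1 NOR A = L NOR L = H
s4 = B NOR D = H NOR H = L
s7 = s4 NOR s2 = L NOR H = L
s8 = s7 NOR s4 = L NOR L = H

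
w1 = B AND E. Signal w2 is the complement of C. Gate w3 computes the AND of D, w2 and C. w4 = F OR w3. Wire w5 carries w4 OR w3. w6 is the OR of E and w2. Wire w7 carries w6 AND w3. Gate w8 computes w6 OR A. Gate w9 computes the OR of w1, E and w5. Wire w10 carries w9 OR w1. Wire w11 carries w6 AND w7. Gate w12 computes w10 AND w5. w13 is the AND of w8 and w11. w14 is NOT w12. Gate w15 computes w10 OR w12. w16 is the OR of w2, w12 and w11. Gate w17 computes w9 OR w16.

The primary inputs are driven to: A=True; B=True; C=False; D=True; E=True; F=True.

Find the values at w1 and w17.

w1 = True, w17 = True

w1 = B AND E = True AND True = True
w2 = NOT C = NOT False = True
w3 = D AND w2 AND C = True AND True AND False = False
w4 = F OR w3 = True OR False = True
w5 = w4 OR w3 = True OR False = True
w6 = E OR w2 = True OR True = True
w7 = w6 AND w3 = True AND False = False
w9 = w1 OR E OR w5 = True OR True OR True = True
w10 = w9 OR w1 = True OR True = True
w11 = w6 AND w7 = True AND False = False
w12 = w10 AND w5 = True AND True = True
w16 = w2 OR w12 OR w11 = True OR True OR False = True
w17 = w9 OR w16 = True OR True = True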